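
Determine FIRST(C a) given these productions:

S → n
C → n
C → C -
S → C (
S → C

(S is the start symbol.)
FIRST sets of the non-terminals involved (from the grammar, by fixed-point iteration):
  FIRST(C) = { 'n' }

To compute FIRST(C a), process the symbols left to right:
Symbol C is a non-terminal. Add FIRST(C) \ {ε} = { 'n' }
C is not nullable (ε ∉ FIRST(C)), so stop here.
FIRST(C a) = { 'n' }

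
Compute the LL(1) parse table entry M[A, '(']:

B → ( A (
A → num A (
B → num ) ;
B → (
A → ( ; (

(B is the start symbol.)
A → ( ; (

To find M[A, '('], we find productions for A where '(' is in the predict set (PREDICT(N → α) = (FIRST(α) \ {ε}) ∪ (FOLLOW(N) if α ⇒* ε)).

A → num A (: PREDICT = { 'num' }
A → ( ; (: PREDICT = { '(' }
  '(' is in predict set, so this production goes in M[A, '(']

M[A, '('] = A → ( ; (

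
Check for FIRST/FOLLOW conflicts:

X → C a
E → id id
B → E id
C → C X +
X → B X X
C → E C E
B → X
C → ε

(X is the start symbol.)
Yes. C → C X '+' with FOLLOW(C) on { 'a', 'id' }; C → E C E with FOLLOW(C) on { 'id' }

A FIRST/FOLLOW conflict occurs when a non-terminal N has a nullable alternative N → β (β ⇒* ε) and another alternative N → α with FIRST(α) ∩ FOLLOW(N) ≠ ∅: on such a lookahead the parser cannot decide between expanding α and letting N vanish via β.

Nullable non-terminals: C.
FIRST sets used below: FIRST(C) = { 'a', 'id', ε }, FIRST(X) = { 'a', 'id' }, FIRST(E) = { 'id' }

C: nullable alternative(s) C → ε; FOLLOW(C) = { 'a', 'id' }
  C → C X +: FIRST \ {ε} = { 'a', 'id' } — overlaps FOLLOW(C) on { 'a', 'id' }: CONFLICT
  C → E C E: FIRST \ {ε} = { 'id' } — overlaps FOLLOW(C) on { 'id' }: CONFLICT
  C → ε: FIRST \ {ε} = { } — this is the only nullable alternative, skip

B, E, X have no nullable alternative, so no FIRST/FOLLOW check is needed there.

So the grammar has 2 FIRST/FOLLOW conflicts (marked CONFLICT above).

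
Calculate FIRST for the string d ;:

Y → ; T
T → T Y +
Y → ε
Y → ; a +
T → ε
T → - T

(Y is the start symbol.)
{ 'd' }

To compute FIRST(d ;), process the symbols left to right:
Symbol d is a terminal. Add 'd' and stop.
FIRST(d ;) = { 'd' }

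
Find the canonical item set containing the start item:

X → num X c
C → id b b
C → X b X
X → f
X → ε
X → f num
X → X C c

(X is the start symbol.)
{ [X → . X C c], [X → . f num], [X → . f], [X → . num X c], [X → .], [X' → . X] }

First, augment the grammar with X' → X
I₀ = CLOSURE({ [X' → . X] }):
  [X' → . X] has the dot before X: add [X → . num X c], [X → . f], [X → .], [X → . f num], [X → . X C c]
No further items can be added.

I₀ = { [X → . X C c], [X → . f num], [X → . f], [X → . num X c], [X → .], [X' → . X] }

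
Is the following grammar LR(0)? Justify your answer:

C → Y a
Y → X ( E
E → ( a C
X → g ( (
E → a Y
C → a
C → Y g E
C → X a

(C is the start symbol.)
A grammar is LR(0) if no state in the canonical LR(0) collection has:
  - both a shift item (dot before a terminal) and a complete item (shift-reduce conflict), or
  - two or more complete items (reduce-reduce conflict; the accept item [C' → C .] counts as a complete item here).

Augment with C' → C and build the canonical LR(0) collection (I0 = CLOSURE({[C' → . C]}), then GOTO on every symbol after a dot until no new states appear). It has 20 states:
  I0: { [C → . X a], [C → . Y a], [C → . Y g E], [C → . a], [C' → . C], [X → . g ( (], [Y → . X ( E] }  — shift
  I1: { [C' → C .] }  — accept
  I2: { [C → X . a], [Y → X . ( E] }  — shift
  I3: { [C → Y . a], [C → Y . g E] }  — shift
  I4: { [C → a .] }  — reduce
  I5: { [X → g . ( (] }  — shift
  I6: { [X → g ( . (] }  — shift
  I7: { [X → g ( ( .] }  — reduce
  I8: { [C → Y a .] }  — reduce
  I9: { [C → Y g . E], [E → . ( a C], [E → . a Y] }  — shift
  I10: { [E → ( . a C] }  — shift
  I11: { [C → Y g E .] }  — reduce
  I12: { [E → a . Y], [X → . g ( (], [Y → . X ( E] }  — shift
  I13: { [Y → X . ( E] }  — shift
  I14: { [E → a Y .] }  — reduce
  I15: { [E → . ( a C], [E → . a Y], [Y → X ( . E] }  — shift
  I16: { [Y → X ( E .] }  — reduce
  I17: { [C → . X a], [C → . Y a], [C → . Y g E], [C → . a], [E → ( a . C], [X → . g ( (], [Y → . X ( E] }  — shift
  I18: { [E → ( a C .] }  — reduce
  I19: { [C → X a .] }  — reduce

Every state is either a pure shift/goto state or contains exactly one complete item and nothing to shift — no conflicts. The grammar is LR(0).

Answer: Yes, the grammar is LR(0)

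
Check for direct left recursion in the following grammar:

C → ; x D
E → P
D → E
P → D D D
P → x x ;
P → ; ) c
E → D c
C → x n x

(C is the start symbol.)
Direct left recursion occurs when N → N α for some non-terminal N (the right-hand side begins with the left-hand side itself).

C → ; x D: starts with ';'
E → P: starts with P
D → E: starts with E
P → D D D: starts with D
P → x x ;: starts with x
P → ; ) c: starts with ';'
E → D c: starts with D
C → x n x: starts with x

No direct left recursion found.

Answer: No direct left recursion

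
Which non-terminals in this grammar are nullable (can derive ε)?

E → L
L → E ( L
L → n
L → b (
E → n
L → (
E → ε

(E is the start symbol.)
{ 'E' }

ε-productions: E → ε
So E is immediately nullable.
No further non-terminal can be added: every production for the remaining non-terminals contains a terminal or a non-nullable non-terminal.
Nullable = { 'E' }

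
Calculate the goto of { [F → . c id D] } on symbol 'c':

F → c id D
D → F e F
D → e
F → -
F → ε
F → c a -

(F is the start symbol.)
{ [F → c . id D] }

GOTO(I, 'c') = CLOSURE({ [A → αX.β] : [A → α.Xβ] ∈ I, X = 'c' })

Items with dot before 'c', with the dot advanced:
  [F → . c id D] → [F → c . id D]
Closure adds nothing (no advanced item has the dot before a non-terminal).

GOTO = { [F → c . id D] }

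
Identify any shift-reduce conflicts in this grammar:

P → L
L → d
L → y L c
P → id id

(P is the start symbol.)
No shift-reduce conflicts

Augment with P' → P and build the canonical LR(0) collection (I0 = CLOSURE({[P' → . P]}), then GOTO on every symbol after a dot until no new states appear). It has 9 states:
  I0: { [L → . d], [L → . y L c], [P → . L], [P → . id id], [P' → . P] }  — shift
  I1: { [P → L .] }  — reduce
  I2: { [P' → P .] }  — accept
  I3: { [L → d .] }  — reduce
  I4: { [P → id . id] }  — shift
  I5: { [L → . d], [L → . y L c], [L → y . L c] }  — shift
  I6: { [L → y L . c] }  — shift
  I7: { [L → y L c .] }  — reduce
  I8: { [P → id id .] }  — reduce

No state contains both a complete item and a shift item.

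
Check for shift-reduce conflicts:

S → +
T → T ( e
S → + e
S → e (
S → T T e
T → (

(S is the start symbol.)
Yes — I2: [S → + .] vs [S → + . e]; I7: [T → ( .] vs [T → T ( . e]

Augment with S' → S and build the canonical LR(0) collection (I0 = CLOSURE({[S' → . S]}), then GOTO on every symbol after a dot until no new states appear). It has 13 states:
  I0: { [S → . + e], [S → . +], [S → . T T e], [S → . e (], [S' → . S], [T → . (], [T → . T ( e] }  — shift
  I1: { [T → ( .] }  — reduce
  I2: { [S → + . e], [S → + .] }  — shift, reduce
  I3: { [S' → S .] }  — accept
  I4: { [S → T . T e], [T → . (], [T → . T ( e], [T → T . ( e] }  — shift
  I5: { [S → e . (] }  — shift
  I6: { [S → e ( .] }  — reduce
  I7: { [T → ( .], [T → T ( . e] }  — shift, reduce
  I8: { [S → T T . e], [T → T . ( e] }  — shift
  I9: { [T → T ( . e] }  — shift
  I10: { [S → T T e .] }  — reduce
  I11: { [T → T ( e .] }  — reduce
  I12: { [S → + e .] }  — reduce

I2 contains reduce item [S → + .] and shift item [S → + . e] — shift-reduce conflict.
I7 contains reduce item [T → ( .] and shift item [T → T ( . e] — shift-reduce conflict.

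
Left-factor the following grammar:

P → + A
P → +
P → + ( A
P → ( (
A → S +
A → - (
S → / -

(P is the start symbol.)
Left-factoring transforms A → αβ₁ | αβ₂ into A → αA' and A' → β₁ | β₂
(α is the longest common prefix among the alternatives). Repeat until
no nonterminal has two alternatives with a common prefix.

Round 1: P has alternatives sharing prefix '+'. Introduce P': P → + P'
  Add: P' → A
  Add: P' → ε
  Add: P' → ( A

No remaining common prefixes — done.

Resulting grammar:
P → + P'
P' → A
P' → ε
P' → ( A
P → ( (
A → S +
A → - (
S → / -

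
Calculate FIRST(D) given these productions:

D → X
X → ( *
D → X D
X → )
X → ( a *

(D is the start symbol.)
{ '(', ')' }

To compute FIRST(D), examine every production with D on the left-hand side, reading each right-hand side left to right until a non-nullable symbol is reached.

FIRST sets of the other non-terminals involved (by the same procedure, iterated to a fixed point):
  FIRST(X) = { '(', ')' }

From D → X:
  - X is a non-terminal: add FIRST(X) \ {ε} = { '(', ')' }
    X is not nullable, so stop
From D → X D:
  - X is a non-terminal: add FIRST(X) \ {ε} = { '(', ')' }
    X is not nullable, so stop

Collecting: FIRST(D) = { '(', ')' }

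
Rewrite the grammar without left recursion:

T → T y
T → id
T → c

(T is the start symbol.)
T is directly left-recursive. The standard transformation for
  A → A α₁ | ... | A α_m | β₁ | ... | β_n
is
  A  → β₁ A' | ... | β_n A'
  A' → α₁ A' | ... | α_m A' | ε

T → id becomes T → id T'
T → c becomes T → c T'
T → T y becomes T' → y T'
Add T' → ε

Resulting grammar:
T → id T'
T → c T'
T' → y T'
T' → ε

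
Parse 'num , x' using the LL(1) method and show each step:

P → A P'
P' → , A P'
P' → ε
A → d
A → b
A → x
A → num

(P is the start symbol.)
Stack is shown with the top on the left.

Stack     Input      Action
---------------------------
P $       num , x $  output P → A P'
A P' $    num , x $  output A → num
num P' $  num , x $  match 'num'
P' $      , x $      output P' → , A P'
, A P' $  , x $      match ','
A P' $    x $        output A → x
x P' $    x $        match 'x'
P' $      $          output P' → ε
$         $          accept

The string is accepted.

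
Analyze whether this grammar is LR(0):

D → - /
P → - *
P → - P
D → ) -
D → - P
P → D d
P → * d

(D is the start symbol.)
Augment with D' → D and build the canonical LR(0) collection (I0 = CLOSURE({[D' → . D]}), then GOTO on every symbol after a dot until no new states appear). It has 14 states:
  I0: { [D → . ) -], [D → . - /], [D → . - P], [D' → . D] }  — shift
  I1: { [D → ) . -] }  — shift
  I2: { [D → - . /], [D → - . P], [D → . ) -], [D → . - /], [D → . - P], [P → . * d], [P → . - *], [P → . - P], [P → . D d] }  — shift
  I3: { [D' → D .] }  — accept
  I4: { [P → * . d] }  — shift
  I5: { [D → - . /], [D → - . P], [D → . ) -], [D → . - /], [D → . - P], [P → - . *], [P → - . P], [P → . * d], [P → . - *], [P → . - P], [P → . D d] }  — shift
  I6: { [D → - / .] }  — reduce
  I7: { [P → D . d] }  — shift
  I8: { [D → - P .] }  — reduce
  I9: { [P → D d .] }  — reduce
  I10: { [P → * . d], [P → - * .] }  — shift, reduce
  I11: { [D → - P .], [P → - P .] }  — 2 reduces
  I12: { [P → * d .] }  — reduce
  I13: { [D → ) - .] }  — reduce

Conflict in state I10:
  Shift-reduce conflict between [P → - * .] and [P → * . d]
So the grammar is NOT LR(0).

Answer: No. Shift-reduce conflict between [P → - * .] and [P → * . d]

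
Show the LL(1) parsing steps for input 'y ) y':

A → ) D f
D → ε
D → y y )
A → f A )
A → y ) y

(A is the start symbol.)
Stack is shown with the top on the left.

Stack    Input    Action
------------------------
A $      y ) y $  output A → y ) y
y ) y $  y ) y $  match 'y'
) y $    ) y $    match ')'
y $      y $      match 'y'
$        $        accept

The string is accepted.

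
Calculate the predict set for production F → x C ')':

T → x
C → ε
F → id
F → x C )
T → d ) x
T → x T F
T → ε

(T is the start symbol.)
{ 'x' }

PREDICT(F → x C ')') = (FIRST(RHS) \ {ε}) ∪ (FOLLOW(F) if ε ∈ FIRST(RHS), i.e. RHS ⇒* ε)
FIRST(x C ')') = { 'x' }
ε ∉ FIRST(x C ')'), so FOLLOW(F) is not added.
PREDICT(F → x C ')') = { 'x' }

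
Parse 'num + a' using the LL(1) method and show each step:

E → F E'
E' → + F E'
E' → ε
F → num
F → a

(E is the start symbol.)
LL(1) parsing maintains a stack (initially the start symbol over $) and the input. At each step: if the stack top is a terminal, match it against the current input token; if it is a non-terminal N, replace it with the RHS of M[N, lookahead] (the unique production whose predict set contains the lookahead).

Stack is shown with the top on the left.

Stack     Input      Action
---------------------------
E $       num + a $  output E → F E'
F E' $    num + a $  output F → num
num E' $  num + a $  match 'num'
E' $      + a $      output E' → + F E'
+ F E' $  + a $      match '+'
F E' $    a $        output F → a
a E' $    a $        match 'a'
E' $      $          output E' → ε
$         $          accept

The string is accepted.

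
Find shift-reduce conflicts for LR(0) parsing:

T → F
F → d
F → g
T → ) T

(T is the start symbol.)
No shift-reduce conflicts

Augment with T' → T and build the canonical LR(0) collection (I0 = CLOSURE({[T' → . T]}), then GOTO on every symbol after a dot until no new states appear). It has 7 states:
  I0: { [F → . d], [F → . g], [T → . ) T], [T → . F], [T' → . T] }  — shift
  I1: { [F → . d], [F → . g], [T → ) . T], [T → . ) T], [T → . F] }  — shift
  I2: { [T → F .] }  — reduce
  I3: { [T' → T .] }  — accept
  I4: { [F → d .] }  — reduce
  I5: { [F → g .] }  — reduce
  I6: { [T → ) T .] }  — reduce

No state contains both a complete item and a shift item.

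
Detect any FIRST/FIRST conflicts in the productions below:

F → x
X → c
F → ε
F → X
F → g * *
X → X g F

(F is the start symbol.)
A FIRST/FIRST conflict occurs when two productions N → α and N → β for the same non-terminal have FIRST(α) ∩ FIRST(β) ≠ ∅ (with ε ∈ FIRST of a nullable right-hand side, so two nullable alternatives also conflict).

FIRST sets of the non-terminals at (or reachable through a nullable prefix from) the front of some alternative:
  FIRST(X) = { 'c' }

Productions for F:
  F → x: FIRST = { 'x' }
  F → ε: FIRST = { ε }
  F → X: FIRST = { 'c' }
  F → g * *: FIRST = { 'g' }
Productions for X:
  X → c: FIRST = { 'c' }
  X → X g F: FIRST = { 'c' }

Conflict for X: X → c and X → X g F
  Overlap: { 'c' }

Answer: Yes. X → c / X → X g F on { 'c' }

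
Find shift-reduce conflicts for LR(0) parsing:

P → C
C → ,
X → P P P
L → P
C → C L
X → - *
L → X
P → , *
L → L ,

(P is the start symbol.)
Yes — I1: [C → , .] vs [P → , . *]; I2: [P → C .] vs [C → . ,]; I5: [C → C L .] vs [L → L . ,]; I6: [L → P .] vs [C → . ,]

Augment with P' → P and build the canonical LR(0) collection (I0 = CLOSURE({[P' → . P]}), then GOTO on every symbol after a dot until no new states appear). It has 13 states:
  I0: { [C → . ,], [C → . C L], [P → . , *], [P → . C], [P' → . P] }  — shift
  I1: { [C → , .], [P → , . *] }  — shift, reduce
  I2: { [C → . ,], [C → . C L], [C → C . L], [L → . L ,], [L → . P], [L → . X], [P → . , *], [P → . C], [P → C .], [X → . - *], [X → . P P P] }  — shift, reduce
  I3: { [P' → P .] }  — accept
  I4: { [X → - . *] }  — shift
  I5: { [C → C L .], [L → L . ,] }  — shift, reduce
  I6: { [C → . ,], [C → . C L], [L → P .], [P → . , *], [P → . C], [X → P . P P] }  — shift, reduce
  I7: { [L → X .] }  — reduce
  I8: { [C → . ,], [C → . C L], [P → . , *], [P → . C], [X → P P . P] }  — shift
  I9: { [X → P P P .] }  — reduce
  I10: { [L → L , .] }  — reduce
  I11: { [X → - * .] }  — reduce
  I12: { [P → , * .] }  — reduce

I1 contains reduce item [C → , .] and shift item [P → , . *] — shift-reduce conflict.
I2 contains reduce item [P → C .] and shift items [C → . ,], [P → . , *], [X → . - *] — shift-reduce conflict.
I5 contains reduce item [C → C L .] and shift item [L → L . ,] — shift-reduce conflict.
I6 contains reduce item [L → P .] and shift items [C → . ,], [P → . , *] — shift-reduce conflict.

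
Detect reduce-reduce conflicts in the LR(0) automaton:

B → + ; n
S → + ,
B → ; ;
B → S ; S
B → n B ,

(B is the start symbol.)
Augment with B' → B and build the canonical LR(0) collection (I0 = CLOSURE({[B' → . B]}), then GOTO on every symbol after a dot until no new states appear). It has 15 states:
  I0: { [B → . + ; n], [B → . ; ;], [B → . S ; S], [B → . n B ,], [B' → . B], [S → . + ,] }  — shift
  I1: { [B → + . ; n], [S → + . ,] }  — shift
  I2: { [B → ; . ;] }  — shift
  I3: { [B' → B .] }  — accept
  I4: { [B → S . ; S] }  — shift
  I5: { [B → . + ; n], [B → . ; ;], [B → . S ; S], [B → . n B ,], [B → n . B ,], [S → . + ,] }  — shift
  I6: { [B → n B . ,] }  — shift
  I7: { [B → n B , .] }  — reduce
  I8: { [B → S ; . S], [S → . + ,] }  — shift
  I9: { [S → + . ,] }  — shift
  I10: { [B → S ; S .] }  — reduce
  I11: { [S → + , .] }  — reduce
  I12: { [B → ; ; .] }  — reduce
  I13: { [B → + ; . n] }  — shift
  I14: { [B → + ; n .] }  — reduce

No state contains more than one complete item.

Answer: No reduce-reduce conflicts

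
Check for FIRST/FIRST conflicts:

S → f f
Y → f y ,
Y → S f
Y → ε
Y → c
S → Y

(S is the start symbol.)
A FIRST/FIRST conflict occurs when two productions N → α and N → β for the same non-terminal have FIRST(α) ∩ FIRST(β) ≠ ∅ (with ε ∈ FIRST of a nullable right-hand side, so two nullable alternatives also conflict).

FIRST sets of the non-terminals at (or reachable through a nullable prefix from) the front of some alternative:
  FIRST(Y) = { 'c', 'f', ε }
  FIRST(S) = { 'c', 'f', ε }

Productions for S:
  S → f f: FIRST = { 'f' }
  S → Y: FIRST = { 'c', 'f', ε }
Productions for Y:
  Y → f y ,: FIRST = { 'f' }
  Y → S f: FIRST = { 'c', 'f' }
  Y → ε: FIRST = { ε }
  Y → c: FIRST = { 'c' }

Conflict for S: S → f f and S → Y
  Overlap: { 'f' }
Conflict for Y: Y → f y , and Y → S f
  Overlap: { 'f' }
Conflict for Y: Y → S f and Y → c
  Overlap: { 'c' }

Answer: Yes. S → f f / S → Y on { 'f' }; Y → f y ',' / Y → S f on { 'f' }; Y → S f / Y → c on { 'c' }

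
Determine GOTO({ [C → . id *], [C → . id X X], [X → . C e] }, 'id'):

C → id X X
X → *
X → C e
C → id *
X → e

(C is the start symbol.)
{ [C → . id *], [C → . id X X], [C → id . *], [C → id . X X], [X → . *], [X → . C e], [X → . e] }

GOTO(I, 'id') = CLOSURE({ [A → αX.β] : [A → α.Xβ] ∈ I, X = 'id' })

Items with dot before 'id', with the dot advanced:
  [C → . id *] → [C → id . *]
  [C → . id X X] → [C → id . X X]
Closure of the advanced items:
  [C → id . X X] has the dot before X: add [X → . *], [X → . C e], [X → . e]
  [X → . C e] has the dot before C: add [C → . id X X], [C → . id *]

GOTO = { [C → . id *], [C → . id X X], [C → id . *], [C → id . X X], [X → . *], [X → . C e], [X → . e] }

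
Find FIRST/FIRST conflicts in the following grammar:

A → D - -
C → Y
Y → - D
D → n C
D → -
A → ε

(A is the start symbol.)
A FIRST/FIRST conflict occurs when two productions N → α and N → β for the same non-terminal have FIRST(α) ∩ FIRST(β) ≠ ∅ (with ε ∈ FIRST of a nullable right-hand side, so two nullable alternatives also conflict).

FIRST sets of the non-terminals at (or reachable through a nullable prefix from) the front of some alternative:
  FIRST(D) = { '-', 'n' }

Productions for A:
  A → D - -: FIRST = { '-', 'n' }
  A → ε: FIRST = { ε }
Productions for D:
  D → n C: FIRST = { 'n' }
  D → -: FIRST = { '-' }
C, Y have only one production, so no FIRST/FIRST conflict is possible there.

All alternatives of each non-terminal have pairwise disjoint FIRST sets.

Answer: No FIRST/FIRST conflicts.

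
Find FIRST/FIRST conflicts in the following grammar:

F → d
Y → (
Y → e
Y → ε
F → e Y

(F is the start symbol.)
Productions for F:
  F → d: FIRST = { 'd' }
  F → e Y: FIRST = { 'e' }
Productions for Y:
  Y → (: FIRST = { '(' }
  Y → e: FIRST = { 'e' }
  Y → ε: FIRST = { ε }

All alternatives of each non-terminal have pairwise disjoint FIRST sets.

Answer: No FIRST/FIRST conflicts.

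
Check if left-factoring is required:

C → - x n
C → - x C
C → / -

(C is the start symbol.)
Yes, C has productions with common prefix '- x'

Left-factoring is needed when two productions for the same non-terminal
share a common prefix on the right-hand side.

Productions for C:
  C → - x n
  C → - x C
  C → / -

Found common prefix '- x' in productions for C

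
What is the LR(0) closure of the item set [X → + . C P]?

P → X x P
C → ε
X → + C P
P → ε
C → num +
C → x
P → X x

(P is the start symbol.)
{ [C → . num +], [C → . x], [C → .], [X → + . C P] }

To compute CLOSURE, for each item [A → α.Bβ] where B is a non-terminal, add [B → .γ] for all productions B → γ; repeat for the newly added items until nothing changes.

Start with: [X → + . C P]
  [X → + . C P] has the dot before C: add [C → .], [C → . num +], [C → . x]
No further items can be added.

CLOSURE = { [C → . num +], [C → . x], [C → .], [X → + . C P] }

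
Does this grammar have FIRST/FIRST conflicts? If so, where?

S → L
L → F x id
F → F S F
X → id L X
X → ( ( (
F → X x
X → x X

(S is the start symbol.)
Yes. F → F S F / F → X x on { '(', 'id', 'x' }

FIRST sets of the non-terminals at (or reachable through a nullable prefix from) the front of some alternative:
  FIRST(F) = { '(', 'id', 'x' }
  FIRST(X) = { '(', 'id', 'x' }

Productions for F:
  F → F S F: FIRST = { '(', 'id', 'x' }
  F → X x: FIRST = { '(', 'id', 'x' }
Productions for X:
  X → id L X: FIRST = { 'id' }
  X → ( ( (: FIRST = { '(' }
  X → x X: FIRST = { 'x' }
S, L have only one production, so no FIRST/FIRST conflict is possible there.

Conflict for F: F → F S F and F → X x
  Overlap: { '(', 'id', 'x' }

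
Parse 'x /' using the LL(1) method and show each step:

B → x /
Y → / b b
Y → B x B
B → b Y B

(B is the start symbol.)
LL(1) parsing maintains a stack (initially the start symbol over $) and the input. At each step: if the stack top is a terminal, match it against the current input token; if it is a non-terminal N, replace it with the RHS of M[N, lookahead] (the unique production whose predict set contains the lookahead).

Stack is shown with the top on the left.

Stack  Input  Action
--------------------
B $    x / $  output B → x /
x / $  x / $  match 'x'
/ $    / $    match '/'
$      $      accept

The string is accepted.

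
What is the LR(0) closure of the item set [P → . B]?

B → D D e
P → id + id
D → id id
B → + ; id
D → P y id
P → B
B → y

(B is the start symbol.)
{ [B → . + ; id], [B → . D D e], [B → . y], [D → . P y id], [D → . id id], [P → . B], [P → . id + id] }

To compute CLOSURE, for each item [A → α.Bβ] where B is a non-terminal, add [B → .γ] for all productions B → γ; repeat for the newly added items until nothing changes.

Start with: [P → . B]
  [P → . B] has the dot before B: add [B → . D D e], [B → . + ; id], [B → . y]
  [B → . D D e] has the dot before D: add [D → . id id], [D → . P y id]
  [D → . P y id] has the dot before P: add [P → . id + id]
No further items can be added.

CLOSURE = { [B → . + ; id], [B → . D D e], [B → . y], [D → . P y id], [D → . id id], [P → . B], [P → . id + id] }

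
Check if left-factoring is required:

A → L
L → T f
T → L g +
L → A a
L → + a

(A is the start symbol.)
Left-factoring is needed when two productions for the same non-terminal
share a common prefix on the right-hand side.

Productions for L:
  L → T f
  L → A a
  L → + a

No common prefixes found.

Answer: No, left-factoring is not needed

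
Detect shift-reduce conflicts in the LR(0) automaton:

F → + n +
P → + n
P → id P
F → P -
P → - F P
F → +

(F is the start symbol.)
A shift-reduce conflict occurs when an LR(0) state has both:
  - a complete (reduce) item [A → α .] (dot at the end), and
  - a shift item [B → β . c γ] (dot before a terminal).

Augment with F' → F and build the canonical LR(0) collection (I0 = CLOSURE({[F' → . F]}), then GOTO on every symbol after a dot until no new states appear). It has 14 states:
  I0: { [F → . + n +], [F → . +], [F → . P -], [F' → . F], [P → . + n], [P → . - F P], [P → . id P] }  — shift
  I1: { [F → + . n +], [F → + .], [P → + . n] }  — shift, reduce
  I2: { [F → . + n +], [F → . +], [F → . P -], [P → - . F P], [P → . + n], [P → . - F P], [P → . id P] }  — shift
  I3: { [F' → F .] }  — accept
  I4: { [F → P . -] }  — shift
  I5: { [P → . + n], [P → . - F P], [P → . id P], [P → id . P] }  — shift
  I6: { [P → + . n] }  — shift
  I7: { [P → id P .] }  — reduce
  I8: { [P → + n .] }  — reduce
  I9: { [F → P - .] }  — reduce
  I10: { [P → - F . P], [P → . + n], [P → . - F P], [P → . id P] }  — shift
  I11: { [P → - F P .] }  — reduce
  I12: { [F → + n . +], [P → + n .] }  — shift, reduce
  I13: { [F → + n + .] }  — reduce

I1 contains reduce item [F → + .] and shift items [F → + . n +], [P → + . n] — shift-reduce conflict.
I12 contains reduce item [P → + n .] and shift item [F → + n . +] — shift-reduce conflict.

Answer: Yes — I1: [F → + .] vs [F → + . n +]; I12: [P → + n .] vs [F → + n . +]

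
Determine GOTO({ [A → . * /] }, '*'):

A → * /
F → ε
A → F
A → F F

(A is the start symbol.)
{ [A → * . /] }

GOTO(I, '*') = CLOSURE({ [A → αX.β] : [A → α.Xβ] ∈ I, X = '*' })

Items with dot before '*', with the dot advanced:
  [A → . * /] → [A → * . /]
Closure adds nothing (no advanced item has the dot before a non-terminal).

GOTO = { [A → * . /] }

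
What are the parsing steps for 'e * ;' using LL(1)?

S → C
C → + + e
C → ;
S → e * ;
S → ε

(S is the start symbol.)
Stack is shown with the top on the left.

Stack    Input    Action
------------------------
S $      e * ; $  output S → e * ;
e * ; $  e * ; $  match 'e'
* ; $    * ; $    match '*'
; $      ; $      match ';'
$        $        accept

The string is accepted.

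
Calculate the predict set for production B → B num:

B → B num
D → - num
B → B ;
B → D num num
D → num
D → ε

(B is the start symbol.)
{ '-', 'num' }

PREDICT(B → B num) = (FIRST(RHS) \ {ε}) ∪ (FOLLOW(B) if ε ∈ FIRST(RHS), i.e. RHS ⇒* ε)
FIRST(B) = { '-', 'num' }
FIRST(B num) = { '-', 'num' }
ε ∉ FIRST(B num), so FOLLOW(B) is not added.
PREDICT(B → B num) = { '-', 'num' }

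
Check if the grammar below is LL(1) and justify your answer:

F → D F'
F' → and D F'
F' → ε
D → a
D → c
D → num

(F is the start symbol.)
Relevant sets:
  FOLLOW(F') = { $ }

For F':
  PREDICT(F' → and D F') = { 'and' }
  PREDICT(F' → ε) = { $ }
For D:
  PREDICT(D → a) = { 'a' }
  PREDICT(D → c) = { 'c' }
  PREDICT(D → num) = { 'num' }
F has a single production, so nothing to check there.

All predict sets are disjoint. The grammar IS LL(1).

Answer: Yes, the grammar is LL(1).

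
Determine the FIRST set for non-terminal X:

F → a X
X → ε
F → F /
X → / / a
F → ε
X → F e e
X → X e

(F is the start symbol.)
{ '/', 'a', 'e', ε }

FIRST sets of the other non-terminals involved (by the same procedure, iterated to a fixed point):
  FIRST(F) = { '/', 'a', ε }

From X → ε:
  - ε-production, so ε ∈ FIRST(X)
From X → / / a:
  - '/' is a terminal: add '/' and stop
From X → F e e:
  - F is a non-terminal: add FIRST(F) \ {ε} = { '/', 'a' }
    F is nullable, so continue to the next symbol
  - e is a terminal: add 'e' and stop
From X → X e:
  - X is the symbol being defined: contributes nothing new
    X is nullable, so continue to the next symbol
  - e is a terminal: add 'e' and stop

Collecting: FIRST(X) = { '/', 'a', 'e', ε }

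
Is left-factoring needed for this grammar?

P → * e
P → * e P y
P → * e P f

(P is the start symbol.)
Yes, P has productions with common prefix '* e'

Left-factoring is needed when two productions for the same non-terminal
share a common prefix on the right-hand side.

Productions for P:
  P → * e
  P → * e P y
  P → * e P f

Found common prefix '* e' in productions for P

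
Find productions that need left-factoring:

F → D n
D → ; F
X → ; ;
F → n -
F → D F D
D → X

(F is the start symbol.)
Left-factoring is needed when two productions for the same non-terminal
share a common prefix on the right-hand side.

Productions for F:
  F → D n
  F → n -
  F → D F D
Productions for D:
  D → ; F
  D → X

Found common prefix 'D' in productions for F

Answer: Yes, F has productions with common prefix 'D'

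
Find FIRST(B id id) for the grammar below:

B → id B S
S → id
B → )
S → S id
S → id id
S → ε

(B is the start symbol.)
{ ')', 'id' }

FIRST sets of the non-terminals involved (from the grammar, by fixed-point iteration):
  FIRST(B) = { ')', 'id' }

To compute FIRST(B id id), process the symbols left to right:
Symbol B is a non-terminal. Add FIRST(B) \ {ε} = { ')', 'id' }
B is not nullable (ε ∉ FIRST(B)), so stop here.
FIRST(B id id) = { ')', 'id' }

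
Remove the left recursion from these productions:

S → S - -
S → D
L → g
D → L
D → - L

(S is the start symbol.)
S → D S'
S' → - - S'
S' → ε
L → g
D → L
D → - L

S is directly left-recursive. The standard transformation for
  A → A α₁ | ... | A α_m | β₁ | ... | β_n
is
  A  → β₁ A' | ... | β_n A'
  A' → α₁ A' | ... | α_m A' | ε

S → D becomes S → D S'
S → S - - becomes S' → - - S'
Add S' → ε

Productions for other non-terminals are unchanged:
  L → g
  D → L
  D → - L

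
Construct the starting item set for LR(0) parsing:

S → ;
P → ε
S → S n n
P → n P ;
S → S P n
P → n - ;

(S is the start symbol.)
First, augment the grammar with S' → S
I₀ = CLOSURE({ [S' → . S] }):
  [S' → . S] has the dot before S: add [S → . ;], [S → . S n n], [S → . S P n]
No further items can be added.

I₀ = { [S → . ;], [S → . S P n], [S → . S n n], [S' → . S] }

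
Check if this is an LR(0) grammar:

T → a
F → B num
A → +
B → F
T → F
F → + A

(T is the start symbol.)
Augment with T' → T and build the canonical LR(0) collection (I0 = CLOSURE({[T' → . T]}), then GOTO on every symbol after a dot until no new states appear). It has 9 states:
  I0: { [B → . F], [F → . + A], [F → . B num], [T → . F], [T → . a], [T' → . T] }  — shift
  I1: { [A → . +], [F → + . A] }  — shift
  I2: { [F → B . num] }  — shift
  I3: { [B → F .], [T → F .] }  — 2 reduces
  I4: { [T' → T .] }  — accept
  I5: { [T → a .] }  — reduce
  I6: { [F → B num .] }  — reduce
  I7: { [A → + .] }  — reduce
  I8: { [F → + A .] }  — reduce

Conflict in state I3:
  Reduce-reduce conflict: [B → F .] and [T → F .]
So the grammar is NOT LR(0).

Answer: No. Reduce-reduce conflict: [B → F .] and [T → F .]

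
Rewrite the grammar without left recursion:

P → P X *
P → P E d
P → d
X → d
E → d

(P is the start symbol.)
P is directly left-recursive. The standard transformation for
  A → A α₁ | ... | A α_m | β₁ | ... | β_n
is
  A  → β₁ A' | ... | β_n A'
  A' → α₁ A' | ... | α_m A' | ε

P → d becomes P → d P'
P → P X * becomes P' → X * P'
P → P E d becomes P' → E d P'
Add P' → ε

Productions for other non-terminals are unchanged:
  X → d
  E → d

Resulting grammar:
P → d P'
P' → X * P'
P' → E d P'
P' → ε
X → d
E → d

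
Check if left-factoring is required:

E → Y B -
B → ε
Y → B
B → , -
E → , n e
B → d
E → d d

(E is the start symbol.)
No, left-factoring is not needed

Left-factoring is needed when two productions for the same non-terminal
share a common prefix on the right-hand side.

Productions for E:
  E → Y B -
  E → , n e
  E → d d
Productions for B:
  B → ε
  B → , -
  B → d

No common prefixes found.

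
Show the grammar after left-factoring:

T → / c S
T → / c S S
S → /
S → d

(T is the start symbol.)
T → / c S T'
T' → ε
T' → S
S → /
S → d

Left-factoring transforms A → αβ₁ | αβ₂ into A → αA' and A' → β₁ | β₂
(α is the longest common prefix among the alternatives). Repeat until
no nonterminal has two alternatives with a common prefix.

Round 1: T has alternatives sharing prefix '/ c S'. Introduce T': T → / c S T'
  Add: T' → ε
  Add: T' → S

No remaining common prefixes — done.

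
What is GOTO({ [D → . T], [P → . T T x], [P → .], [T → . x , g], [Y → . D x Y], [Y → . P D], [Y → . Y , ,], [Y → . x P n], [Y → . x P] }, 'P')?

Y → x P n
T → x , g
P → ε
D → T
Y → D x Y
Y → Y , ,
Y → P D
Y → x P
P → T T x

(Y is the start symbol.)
{ [D → . T], [T → . x , g], [Y → P . D] }

GOTO(I, 'P') = CLOSURE({ [A → αX.β] : [A → α.Xβ] ∈ I, X = 'P' })

Items with dot before 'P', with the dot advanced:
  [Y → . P D] → [Y → P . D]
Closure of the advanced items:
  [Y → P . D] has the dot before D: add [D → . T]
  [D → . T] has the dot before T: add [T → . x , g]

GOTO = { [D → . T], [T → . x , g], [Y → P . D] }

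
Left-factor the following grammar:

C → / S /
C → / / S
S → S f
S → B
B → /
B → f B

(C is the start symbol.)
Left-factoring transforms A → αβ₁ | αβ₂ into A → αA' and A' → β₁ | β₂
(α is the longest common prefix among the alternatives). Repeat until
no nonterminal has two alternatives with a common prefix.

Round 1: C has alternatives sharing prefix '/'. Introduce C': C → / C'
  Add: C' → S /
  Add: C' → / S

No remaining common prefixes — done.

Resulting grammar:
C → / C'
C' → S /
C' → / S
S → S f
S → B
B → /
B → f B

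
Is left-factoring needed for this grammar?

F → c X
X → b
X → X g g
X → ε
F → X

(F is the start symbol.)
Left-factoring is needed when two productions for the same non-terminal
share a common prefix on the right-hand side.

Productions for F:
  F → c X
  F → X
Productions for X:
  X → b
  X → X g g
  X → ε

No common prefixes found.

Answer: No, left-factoring is not needed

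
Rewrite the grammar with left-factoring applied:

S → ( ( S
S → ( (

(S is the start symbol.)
Left-factoring transforms A → αβ₁ | αβ₂ into A → αA' and A' → β₁ | β₂
(α is the longest common prefix among the alternatives). Repeat until
no nonterminal has two alternatives with a common prefix.

Round 1: S has alternatives sharing prefix '( ('. Introduce S': S → ( ( S'
  Add: S' → S
  Add: S' → ε

No remaining common prefixes — done.

Resulting grammar:
S → ( ( S'
S' → S
S' → ε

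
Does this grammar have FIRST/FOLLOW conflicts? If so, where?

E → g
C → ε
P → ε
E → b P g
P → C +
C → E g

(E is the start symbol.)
A FIRST/FOLLOW conflict occurs when a non-terminal N has a nullable alternative N → β (β ⇒* ε) and another alternative N → α with FIRST(α) ∩ FOLLOW(N) ≠ ∅: on such a lookahead the parser cannot decide between expanding α and letting N vanish via β.

Nullable non-terminals: C, P.
FIRST sets used below: FIRST(E) = { 'b', 'g' }, FIRST(C) = { 'b', 'g', ε }

C: nullable alternative(s) C → ε; FOLLOW(C) = { '+' }
  C → ε: FIRST \ {ε} = { } — this is the only nullable alternative, skip
  C → E g: FIRST \ {ε} = { 'b', 'g' } — disjoint from FOLLOW(C)

P: nullable alternative(s) P → ε; FOLLOW(P) = { 'g' }
  P → ε: FIRST \ {ε} = { } — this is the only nullable alternative, skip
  P → C +: FIRST \ {ε} = { '+', 'b', 'g' } — overlaps FOLLOW(P) on { 'g' }: CONFLICT

E has no nullable alternative, so no FIRST/FOLLOW check is needed there.

So the grammar has 1 FIRST/FOLLOW conflict (marked CONFLICT above).

Answer: Yes. P → C '+' with FOLLOW(P) on { 'g' }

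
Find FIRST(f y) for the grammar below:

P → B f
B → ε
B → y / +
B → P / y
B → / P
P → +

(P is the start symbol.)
{ 'f' }

To compute FIRST(f y), process the symbols left to right:
Symbol f is a terminal. Add 'f' and stop.
FIRST(f y) = { 'f' }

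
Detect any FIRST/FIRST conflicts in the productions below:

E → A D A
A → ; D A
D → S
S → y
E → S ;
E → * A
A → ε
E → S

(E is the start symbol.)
Yes. E → A D A / E → S ';' on { 'y' }; E → A D A / E → S on { 'y' }; E → S ';' / E → S on { 'y' }

A FIRST/FIRST conflict occurs when two productions N → α and N → β for the same non-terminal have FIRST(α) ∩ FIRST(β) ≠ ∅ (with ε ∈ FIRST of a nullable right-hand side, so two nullable alternatives also conflict).

FIRST sets of the non-terminals at (or reachable through a nullable prefix from) the front of some alternative:
  FIRST(A) = { ';', ε }
  FIRST(D) = { 'y' }
  FIRST(S) = { 'y' }

Productions for E:
  E → A D A: FIRST = { ';', 'y' }
  E → S ;: FIRST = { 'y' }
  E → * A: FIRST = { '*' }
  E → S: FIRST = { 'y' }
Productions for A:
  A → ; D A: FIRST = { ';' }
  A → ε: FIRST = { ε }
D, S have only one production, so no FIRST/FIRST conflict is possible there.

Conflict for E: E → A D A and E → S ;
  Overlap: { 'y' }
Conflict for E: E → A D A and E → S
  Overlap: { 'y' }
Conflict for E: E → S ; and E → S
  Overlap: { 'y' }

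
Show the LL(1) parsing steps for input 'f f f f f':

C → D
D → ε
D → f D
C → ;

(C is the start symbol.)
LL(1) parsing maintains a stack (initially the start symbol over $) and the input. At each step: if the stack top is a terminal, match it against the current input token; if it is a non-terminal N, replace it with the RHS of M[N, lookahead] (the unique production whose predict set contains the lookahead).

Stack is shown with the top on the left.

Stack  Input        Action
--------------------------
C $    f f f f f $  output C → D
D $    f f f f f $  output D → f D
f D $  f f f f f $  match 'f'
D $    f f f f $    output D → f D
f D $  f f f f $    match 'f'
D $    f f f $      output D → f D
f D $  f f f $      match 'f'
D $    f f $        output D → f D
f D $  f f $        match 'f'
D $    f $          output D → f D
f D $  f $          match 'f'
D $    $            output D → ε
$      $            accept

The string is accepted.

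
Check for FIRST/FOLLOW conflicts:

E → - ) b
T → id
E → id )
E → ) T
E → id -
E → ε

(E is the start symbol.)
No FIRST/FOLLOW conflicts.

Nullable non-terminals: E.

E: nullable alternative(s) E → ε; FOLLOW(E) = { $ }
  E → - ) b: FIRST \ {ε} = { '-' } — disjoint from FOLLOW(E)
  E → id ): FIRST \ {ε} = { 'id' } — disjoint from FOLLOW(E)
  E → ) T: FIRST \ {ε} = { ')' } — disjoint from FOLLOW(E)
  E → id -: FIRST \ {ε} = { 'id' } — disjoint from FOLLOW(E)
  E → ε: FIRST \ {ε} = { } — this is the only nullable alternative, skip

T has no nullable alternative, so no FIRST/FOLLOW check is needed there.

No FIRST/FOLLOW conflicts found.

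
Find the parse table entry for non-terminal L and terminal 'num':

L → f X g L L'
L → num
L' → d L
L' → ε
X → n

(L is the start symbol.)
L → num

To find M[L, 'num'], we find productions for L where 'num' is in the predict set (PREDICT(N → α) = (FIRST(α) \ {ε}) ∪ (FOLLOW(N) if α ⇒* ε)).

L → f X g L L': PREDICT = { 'f' }
L → num: PREDICT = { 'num' }
  'num' is in predict set, so this production goes in M[L, 'num']

M[L, 'num'] = L → num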